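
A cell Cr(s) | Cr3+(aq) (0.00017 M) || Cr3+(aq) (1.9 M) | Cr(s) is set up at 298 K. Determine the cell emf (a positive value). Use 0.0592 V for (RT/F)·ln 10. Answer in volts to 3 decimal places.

0.080 V

For a concentration cell E°cell = 0, since both electrodes use the same couple.
The compartment with the higher Cr3+(aq) concentration (1.9 M) acts as the cathode; ions are reduced there and produced at the dilute (0.00017 M) anode.
With n = 3, Ecell = −(0.0592/3)·log([dilute]/[conc]) = −(0.0592/3)·log(0.00017/1.9) = +0.080 V.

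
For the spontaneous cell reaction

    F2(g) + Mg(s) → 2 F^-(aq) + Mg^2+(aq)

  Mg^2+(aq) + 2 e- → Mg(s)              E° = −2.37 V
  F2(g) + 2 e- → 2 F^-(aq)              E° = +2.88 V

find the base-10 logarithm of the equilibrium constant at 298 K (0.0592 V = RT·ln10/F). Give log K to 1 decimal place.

log K = 177.4

The F₂/F⁻ couple is reduced (cathode); E°cell = +2.88 − (−2.37) = +5.25 V with n = 2.
At equilibrium E = 0, so log K = nE°cell / 0.0592 = (2)(+5.25) / 0.0592 = 177.4.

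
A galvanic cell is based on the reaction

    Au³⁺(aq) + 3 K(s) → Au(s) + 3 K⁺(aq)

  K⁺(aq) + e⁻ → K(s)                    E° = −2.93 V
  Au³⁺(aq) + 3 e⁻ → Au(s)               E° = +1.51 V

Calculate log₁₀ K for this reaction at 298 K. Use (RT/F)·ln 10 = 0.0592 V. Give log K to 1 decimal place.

log K = 225.0

The Au³⁺/Au couple is reduced (cathode); E°cell = +1.51 − (−2.93) = +4.44 V with n = 3.
At equilibrium E = 0, so log K = nE°cell / 0.0592 = (3)(+4.44) / 0.0592 = 225.0.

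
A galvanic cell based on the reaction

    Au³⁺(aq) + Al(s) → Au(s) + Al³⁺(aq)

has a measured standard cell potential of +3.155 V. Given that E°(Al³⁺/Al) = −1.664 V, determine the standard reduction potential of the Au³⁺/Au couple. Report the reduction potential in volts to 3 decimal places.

In the reaction as written the Au³⁺/Au couple is reduced (cathode) and Al³⁺/Al is oxidized (anode), so E°cell = E°(Au³⁺/Au) − E°(Al³⁺/Al).
E°(Au³⁺/Au) = E°cell + E°(anode) = +3.155 + (−1.664) = +1.491 V.

+1.491 V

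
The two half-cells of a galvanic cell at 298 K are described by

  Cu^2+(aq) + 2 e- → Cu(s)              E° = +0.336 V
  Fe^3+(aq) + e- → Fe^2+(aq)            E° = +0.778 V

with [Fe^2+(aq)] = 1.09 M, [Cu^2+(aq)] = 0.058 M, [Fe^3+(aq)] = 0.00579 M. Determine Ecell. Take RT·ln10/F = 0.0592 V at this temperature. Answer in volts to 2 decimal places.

Fe³⁺/Fe²⁺ is reduced (cathode, E° = +0.778 V) and Cu²⁺/Cu is oxidized (anode).
The standard potential is +0.778 − (+0.336) = +0.442 V and the balanced reaction transfers n = 2 electrons.
Balancing gives 2 Fe^3+(aq) + Cu(s) → 2 Fe^2+(aq) + Cu^2+(aq); hence Q = ([Fe^2+(aq)]^2·[Cu^2+(aq)]) / [Fe^3+(aq)]^2 = 2.06×10^3 (log Q = 3.313).
Applying E = E° − (RT ln10/nF)·log Q gives +0.442 − (0.0592/2)(3.313) = +0.34 V.

+0.34 V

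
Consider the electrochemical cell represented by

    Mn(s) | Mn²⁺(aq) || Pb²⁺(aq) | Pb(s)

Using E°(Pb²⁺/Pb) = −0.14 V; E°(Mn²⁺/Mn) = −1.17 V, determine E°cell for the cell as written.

+1.03 V

By convention the left-hand electrode in cell notation is the anode (oxidation) and the right-hand electrode is the cathode (reduction).
E°cell = E°(right) − E°(left) = −0.14 − (−1.17) = +1.03 V.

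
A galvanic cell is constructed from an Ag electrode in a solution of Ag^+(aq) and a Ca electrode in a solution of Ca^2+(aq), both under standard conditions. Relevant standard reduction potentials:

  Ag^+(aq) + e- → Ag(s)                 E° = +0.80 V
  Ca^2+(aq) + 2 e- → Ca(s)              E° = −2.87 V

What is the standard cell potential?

+3.67 V

Of the two couples in this cell, the one with the more positive reduction potential is reduced at the cathode: here that is Ag⁺/Ag (+0.80 V); Ca²⁺/Ca (−2.87 V) is the anode.
E°cell = E°(cathode) − E°(anode) = +0.80 − (−2.87) = +3.67 V.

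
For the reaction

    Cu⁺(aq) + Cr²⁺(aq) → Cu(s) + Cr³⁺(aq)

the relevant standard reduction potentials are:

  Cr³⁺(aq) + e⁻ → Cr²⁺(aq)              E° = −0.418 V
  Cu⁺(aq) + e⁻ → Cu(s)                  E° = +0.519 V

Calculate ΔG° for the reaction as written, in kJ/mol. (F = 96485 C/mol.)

In the reaction as written Cu⁺(aq) is reduced, so the Cu⁺/Cu couple is the cathode and Cr³⁺/Cr²⁺ is the anode.
E°cell = +0.519 − (−0.418) = +0.937 V; balancing electrons gives n = 1.
ΔG° = −nFE°cell = −(1)(96485)(+0.937) J/mol = −90.4 kJ/mol.

−90.4 kJ/mol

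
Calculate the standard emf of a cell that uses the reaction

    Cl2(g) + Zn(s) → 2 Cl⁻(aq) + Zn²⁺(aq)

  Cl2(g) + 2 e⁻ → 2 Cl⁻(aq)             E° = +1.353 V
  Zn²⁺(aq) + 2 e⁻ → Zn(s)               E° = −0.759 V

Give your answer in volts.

Cl2(g) gains electrons, so the Cl₂/Cl⁻ couple is the cathode; the Zn²⁺/Zn couple is the anode.
E°cell = E°(cathode) − E°(anode) = +1.353 − (−0.759) = +2.112 V.

+2.112 V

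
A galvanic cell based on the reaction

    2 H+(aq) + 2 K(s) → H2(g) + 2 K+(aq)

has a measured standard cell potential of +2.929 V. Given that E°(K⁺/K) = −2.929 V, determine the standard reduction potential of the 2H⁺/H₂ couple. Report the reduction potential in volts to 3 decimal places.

+0.000 V

In the reaction as written the 2H⁺/H₂ couple is reduced (cathode) and K⁺/K is oxidized (anode), so E°cell = E°(2H⁺/H₂) − E°(K⁺/K).
E°(2H⁺/H₂) = E°cell + E°(anode) = +2.929 + (−2.929) = +0.000 V.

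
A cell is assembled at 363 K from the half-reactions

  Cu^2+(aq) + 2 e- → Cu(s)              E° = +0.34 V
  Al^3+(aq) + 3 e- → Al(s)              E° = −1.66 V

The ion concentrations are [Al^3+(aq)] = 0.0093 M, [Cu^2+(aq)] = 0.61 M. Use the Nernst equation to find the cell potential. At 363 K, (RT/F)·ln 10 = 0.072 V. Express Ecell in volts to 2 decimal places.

+2.04 V

Cu²⁺/Cu is reduced (cathode, E° = +0.34 V) and Al³⁺/Al is oxidized (anode).
The standard potential is +0.34 − (−1.66) = +2.00 V and the balanced reaction transfers n = 6 electrons.
For the overall reaction 3 Cu^2+(aq) + 2 Al(s) → 3 Cu(s) + 2 Al^3+(aq), Q = [Al^3+(aq)]^2 / [Cu^2+(aq)]^3 = 0.000381, giving log Q = −3.419.
By the Nernst equation, E = +2.00 − (0.072/6)·(−3.419) = +2.04 V.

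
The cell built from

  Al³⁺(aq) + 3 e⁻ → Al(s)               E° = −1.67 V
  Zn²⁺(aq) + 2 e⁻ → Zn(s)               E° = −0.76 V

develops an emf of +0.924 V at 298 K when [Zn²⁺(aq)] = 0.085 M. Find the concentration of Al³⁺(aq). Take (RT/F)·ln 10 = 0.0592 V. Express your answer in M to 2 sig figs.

Zn²⁺/Zn is the cathode (higher E°); E°cell = −0.76 − (−1.67) = +0.91 V with n = 6.
From the Nernst equation, log Q = n(E° − E)/0.0592 = 6·(+0.91 − (+0.924))/0.0592 = −1.419.
The balanced reaction is 3 Zn²⁺(aq) + 2 Al(s) → 3 Zn(s) + 2 Al³⁺(aq), so Q = [Al³⁺(aq)]^2 / [Zn²⁺(aq)]^3.
Substituting the known concentrations and solving, log [Al³⁺(aq)] = −2.315 and [Al³⁺(aq)] = 0.0048 M.

0.0048 M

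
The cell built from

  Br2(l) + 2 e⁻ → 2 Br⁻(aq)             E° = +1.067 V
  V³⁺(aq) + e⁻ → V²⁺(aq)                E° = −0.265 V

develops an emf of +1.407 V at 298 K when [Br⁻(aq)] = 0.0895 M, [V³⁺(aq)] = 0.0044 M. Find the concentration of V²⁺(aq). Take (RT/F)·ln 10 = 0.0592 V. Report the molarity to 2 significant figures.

The Br₂/Br⁻ couple has the larger reduction potential, so it is the cathode: E°cell = +1.067 − (−0.265) = +1.332 V and n = 2.
Since E = E° − (0.0592/n)·log Q, log Q = n(E° − E)/0.0592 = −2.534.
For Br2(l) + 2 V²⁺(aq) → 2 Br⁻(aq) + 2 V³⁺(aq), the reaction quotient is Q = ([Br⁻(aq)]^2·[V³⁺(aq)]^2) / [V²⁺(aq)]^2.
Isolating [V²⁺(aq)] in Q = 10^{−2.534} yields log [V²⁺(aq)] = −2.138, i.e. 0.0073 M.

0.0073 M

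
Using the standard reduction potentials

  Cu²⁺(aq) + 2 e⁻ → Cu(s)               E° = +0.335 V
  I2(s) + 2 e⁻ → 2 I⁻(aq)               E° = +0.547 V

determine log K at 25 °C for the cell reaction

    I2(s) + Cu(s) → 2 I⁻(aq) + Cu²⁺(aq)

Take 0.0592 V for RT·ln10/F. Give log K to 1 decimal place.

log K = 7.2

The I₂/I⁻ couple is reduced (cathode); E°cell = +0.547 − (+0.335) = +0.212 V with n = 2.
At equilibrium E = 0, so log K = nE°cell / 0.0592 = (2)(+0.212) / 0.0592 = 7.2.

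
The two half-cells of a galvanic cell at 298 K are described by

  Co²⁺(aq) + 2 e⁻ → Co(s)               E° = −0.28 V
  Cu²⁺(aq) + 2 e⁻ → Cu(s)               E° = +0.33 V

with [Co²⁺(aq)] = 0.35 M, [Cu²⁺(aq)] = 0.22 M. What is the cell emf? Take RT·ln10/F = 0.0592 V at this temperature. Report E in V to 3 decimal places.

+0.604 V

Since E°(Cu²⁺/Cu) > E°(Co²⁺/Co), Cu²⁺/Cu serves as the cathode.
E°cell = +0.33 − (−0.28) = +0.61 V, with n = 2 electrons transferred.
Balancing gives Cu²⁺(aq) + Co(s) → Cu(s) + Co²⁺(aq); hence Q = [Co²⁺(aq)] / [Cu²⁺(aq)] = 1.59 (log Q = 0.202).
Applying E = E° − (RT ln10/nF)·log Q gives +0.61 − (0.0592/2)(0.202) = +0.604 V.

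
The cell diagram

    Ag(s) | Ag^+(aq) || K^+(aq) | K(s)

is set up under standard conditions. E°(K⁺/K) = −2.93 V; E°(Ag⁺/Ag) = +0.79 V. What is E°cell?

By convention the left-hand electrode in cell notation is the anode (oxidation) and the right-hand electrode is the cathode (reduction).
E°cell = E°(right) − E°(left) = −2.93 − (+0.79) = −3.72 V.
The negative sign shows that, as written, the cell would require an external voltage to drive the reaction.

−3.72 V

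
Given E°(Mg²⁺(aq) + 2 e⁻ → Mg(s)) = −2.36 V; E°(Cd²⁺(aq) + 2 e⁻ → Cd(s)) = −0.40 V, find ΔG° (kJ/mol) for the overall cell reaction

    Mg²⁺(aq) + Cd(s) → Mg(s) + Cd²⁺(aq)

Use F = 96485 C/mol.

+378 kJ/mol

In the reaction as written Mg²⁺(aq) is reduced, so the Mg²⁺/Mg couple is the cathode and Cd²⁺/Cd is the anode.
E°cell = −2.36 − (−0.40) = −1.96 V; balancing electrons gives n = 2.
ΔG° = −nFE°cell = −(2)(96485)(−1.96) J/mol = +378 kJ/mol.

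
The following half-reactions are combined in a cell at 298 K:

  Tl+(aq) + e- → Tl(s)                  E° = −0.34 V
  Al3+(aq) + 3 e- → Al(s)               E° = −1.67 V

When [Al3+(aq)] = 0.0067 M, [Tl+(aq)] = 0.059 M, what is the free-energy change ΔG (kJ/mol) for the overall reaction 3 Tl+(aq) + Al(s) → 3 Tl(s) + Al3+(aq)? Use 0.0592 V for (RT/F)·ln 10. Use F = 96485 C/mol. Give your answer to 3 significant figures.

E°cell = −0.34 − (−1.67) = +1.33 V; the balanced reaction transfers n = 3 electrons.
Here Q = [Al3+(aq)] / [Tl+(aq)]^3 = 32.6 (log Q = 1.514), giving E = +1.33 − (0.0592/3)·(1.514) = +1.3001 V.
Then ΔG = −nFE = −3 × 96485 × +1.3001 J/mol = −376 kJ/mol.

−376 kJ/mol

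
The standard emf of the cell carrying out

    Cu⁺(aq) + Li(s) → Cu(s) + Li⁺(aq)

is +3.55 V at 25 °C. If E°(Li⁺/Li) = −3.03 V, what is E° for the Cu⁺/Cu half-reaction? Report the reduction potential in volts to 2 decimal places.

In the reaction as written the Cu⁺/Cu couple is reduced (cathode) and Li⁺/Li is oxidized (anode), so E°cell = E°(Cu⁺/Cu) − E°(Li⁺/Li).
E°(Cu⁺/Cu) = E°cell + E°(anode) = +3.55 + (−3.03) = +0.52 V.

+0.52 V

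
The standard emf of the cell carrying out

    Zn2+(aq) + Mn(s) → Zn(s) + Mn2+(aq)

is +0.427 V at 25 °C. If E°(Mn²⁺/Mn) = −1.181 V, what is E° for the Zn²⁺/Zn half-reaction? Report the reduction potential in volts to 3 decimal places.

−0.754 V

In the reaction as written the Zn²⁺/Zn couple is reduced (cathode) and Mn²⁺/Mn is oxidized (anode), so E°cell = E°(Zn²⁺/Zn) − E°(Mn²⁺/Mn).
E°(Zn²⁺/Zn) = E°cell + E°(anode) = +0.427 + (−1.181) = −0.754 V.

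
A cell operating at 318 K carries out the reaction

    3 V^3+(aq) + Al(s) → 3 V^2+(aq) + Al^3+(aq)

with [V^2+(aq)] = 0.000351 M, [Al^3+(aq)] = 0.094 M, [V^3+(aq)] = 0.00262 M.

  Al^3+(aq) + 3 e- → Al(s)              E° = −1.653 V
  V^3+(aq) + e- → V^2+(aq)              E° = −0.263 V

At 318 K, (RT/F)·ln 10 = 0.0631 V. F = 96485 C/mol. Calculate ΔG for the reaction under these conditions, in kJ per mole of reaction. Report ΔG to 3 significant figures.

−425 kJ/mol

E°cell = −0.263 − (−1.653) = +1.390 V; the balanced reaction transfers n = 3 electrons.
Here Q = ([V^2+(aq)]^3·[Al^3+(aq)]) / [V^3+(aq)]^3 = 0.000226 (log Q = −3.646), giving E = +1.390 − (0.0631/3)·(−3.646) = +1.4667 V.
Finally ΔG = −nFE = −(3)(96485 C/mol)(+1.4667 V) = −425 kJ/mol.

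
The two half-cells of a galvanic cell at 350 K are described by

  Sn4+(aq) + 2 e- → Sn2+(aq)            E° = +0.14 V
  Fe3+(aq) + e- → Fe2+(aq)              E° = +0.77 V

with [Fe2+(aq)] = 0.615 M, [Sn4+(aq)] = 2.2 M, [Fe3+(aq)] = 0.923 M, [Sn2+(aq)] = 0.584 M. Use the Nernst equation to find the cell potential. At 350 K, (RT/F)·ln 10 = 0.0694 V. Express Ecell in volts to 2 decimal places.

+0.62 V

Since E°(Fe³⁺/Fe²⁺) > E°(Sn⁴⁺/Sn²⁺), Fe³⁺/Fe²⁺ serves as the cathode.
The standard potential is +0.77 − (+0.14) = +0.63 V and the balanced reaction transfers n = 2 electrons.
The balanced reaction is 2 Fe3+(aq) + Sn2+(aq) → 2 Fe2+(aq) + Sn4+(aq), so Q = ([Fe2+(aq)]^2·[Sn4+(aq)]) / ([Fe3+(aq)]^2·[Sn2+(aq)]) = 1.67 and log Q = 0.223.
Applying E = E° − (RT ln10/nF)·log Q gives +0.63 − (0.0694/2)(0.223) = +0.62 V.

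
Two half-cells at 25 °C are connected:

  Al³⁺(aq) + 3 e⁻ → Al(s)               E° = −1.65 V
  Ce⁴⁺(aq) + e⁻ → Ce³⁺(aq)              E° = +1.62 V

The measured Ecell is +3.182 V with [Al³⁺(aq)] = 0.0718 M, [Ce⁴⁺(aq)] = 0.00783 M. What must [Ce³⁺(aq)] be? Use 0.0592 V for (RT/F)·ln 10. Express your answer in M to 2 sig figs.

Ce⁴⁺/Ce³⁺ is the cathode (higher E°); E°cell = +1.62 − (−1.65) = +3.27 V with n = 3.
Since E = E° − (0.0592/n)·log Q, log Q = n(E° − E)/0.0592 = 4.459.
For 3 Ce⁴⁺(aq) + Al(s) → 3 Ce³⁺(aq) + Al³⁺(aq), the reaction quotient is Q = ([Ce³⁺(aq)]^3·[Al³⁺(aq)]) / [Ce⁴⁺(aq)]^3.
Isolating [Ce³⁺(aq)] in Q = 10^{4.459} yields log [Ce³⁺(aq)] = −0.239, i.e. 0.58 M.

0.58 M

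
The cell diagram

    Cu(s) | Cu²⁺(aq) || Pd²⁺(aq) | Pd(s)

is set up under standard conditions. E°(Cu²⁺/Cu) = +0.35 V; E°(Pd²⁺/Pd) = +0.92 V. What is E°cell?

+0.57 V

By convention the left-hand electrode in cell notation is the anode (oxidation) and the right-hand electrode is the cathode (reduction).
E°cell = E°(right) − E°(left) = +0.92 − (+0.35) = +0.57 V.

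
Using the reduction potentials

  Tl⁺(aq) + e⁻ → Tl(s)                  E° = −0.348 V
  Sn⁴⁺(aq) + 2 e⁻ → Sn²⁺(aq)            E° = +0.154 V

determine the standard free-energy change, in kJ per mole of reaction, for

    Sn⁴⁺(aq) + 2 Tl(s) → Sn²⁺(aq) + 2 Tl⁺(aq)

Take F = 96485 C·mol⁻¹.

−96.9 kJ/mol

In the reaction as written Sn⁴⁺(aq) is reduced, so the Sn⁴⁺/Sn²⁺ couple is the cathode and Tl⁺/Tl is the anode.
E°cell = +0.154 − (−0.348) = +0.502 V; balancing electrons gives n = 2.
ΔG° = −nFE°cell = −(2)(96485)(+0.502) J/mol = −96.9 kJ/mol.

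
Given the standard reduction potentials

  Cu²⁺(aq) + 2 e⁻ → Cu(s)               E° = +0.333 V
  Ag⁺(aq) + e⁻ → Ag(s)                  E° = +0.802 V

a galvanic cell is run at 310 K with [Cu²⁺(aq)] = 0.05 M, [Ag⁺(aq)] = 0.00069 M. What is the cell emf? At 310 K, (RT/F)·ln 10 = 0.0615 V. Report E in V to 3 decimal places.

The Ag⁺/Ag couple has the more positive E°, so it is the cathode; Cu²⁺/Cu is the anode.
E°cell = +0.802 − (+0.333) = +0.469 V, with n = 2 electrons transferred.
Balancing gives 2 Ag⁺(aq) + Cu(s) → 2 Ag(s) + Cu²⁺(aq); hence Q = [Cu²⁺(aq)] / [Ag⁺(aq)]^2 = 1.05×10^5 (log Q = 5.021).
Applying E = E° − (RT ln10/nF)·log Q gives +0.469 − (0.0615/2)(5.021) = +0.315 V.

+0.315 V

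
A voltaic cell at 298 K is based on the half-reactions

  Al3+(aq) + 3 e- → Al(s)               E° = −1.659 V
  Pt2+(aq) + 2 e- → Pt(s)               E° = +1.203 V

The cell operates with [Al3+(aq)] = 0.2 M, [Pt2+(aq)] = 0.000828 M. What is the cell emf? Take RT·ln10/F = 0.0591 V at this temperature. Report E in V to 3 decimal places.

Since E°(Pt²⁺/Pt) > E°(Al³⁺/Al), Pt²⁺/Pt serves as the cathode.
E°cell = +1.203 − (−1.659) = +2.862 V, with n = 6 electrons transferred.
For the overall reaction 3 Pt2+(aq) + 2 Al(s) → 3 Pt(s) + 2 Al3+(aq), Q = [Al3+(aq)]^2 / [Pt2+(aq)]^3 = 7.05×10^7, giving log Q = 7.848.
By the Nernst equation, E = +2.862 − (0.0591/6)·(7.848) = +2.785 V.

+2.785 V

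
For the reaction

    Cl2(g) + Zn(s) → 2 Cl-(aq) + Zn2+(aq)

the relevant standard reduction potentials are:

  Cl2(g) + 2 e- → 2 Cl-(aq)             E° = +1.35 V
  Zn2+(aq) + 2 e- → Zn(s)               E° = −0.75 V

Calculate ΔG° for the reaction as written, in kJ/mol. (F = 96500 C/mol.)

−405 kJ/mol

In the reaction as written Cl2(g) is reduced, so the Cl₂/Cl⁻ couple is the cathode and Zn²⁺/Zn is the anode.
E°cell = +1.35 − (−0.75) = +2.10 V; balancing electrons gives n = 2.
ΔG° = −nFE°cell = −(2)(96500)(+2.10) J/mol = −405 kJ/mol.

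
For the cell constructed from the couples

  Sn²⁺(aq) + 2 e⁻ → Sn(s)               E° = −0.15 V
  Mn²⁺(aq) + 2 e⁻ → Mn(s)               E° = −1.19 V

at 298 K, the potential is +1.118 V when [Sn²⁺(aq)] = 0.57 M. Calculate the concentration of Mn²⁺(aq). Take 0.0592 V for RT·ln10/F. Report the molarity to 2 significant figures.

With Sn²⁺/Sn at the cathode and Mn²⁺/Mn at the anode, E°cell = −0.15 − (−1.19) = +1.04 V (n = 2).
Rearranging E = E° − (0.0592/n)·log Q gives log Q = 2(+1.04 − (+1.118))/0.0592 = −2.635.
Balancing electrons gives Sn²⁺(aq) + Mn(s) → Sn(s) + Mn²⁺(aq); thus Q = [Mn²⁺(aq)] / [Sn²⁺(aq)].
Substituting the known concentrations and solving, log [Mn²⁺(aq)] = −2.879 and [Mn²⁺(aq)] = 0.0013 M.

0.0013 M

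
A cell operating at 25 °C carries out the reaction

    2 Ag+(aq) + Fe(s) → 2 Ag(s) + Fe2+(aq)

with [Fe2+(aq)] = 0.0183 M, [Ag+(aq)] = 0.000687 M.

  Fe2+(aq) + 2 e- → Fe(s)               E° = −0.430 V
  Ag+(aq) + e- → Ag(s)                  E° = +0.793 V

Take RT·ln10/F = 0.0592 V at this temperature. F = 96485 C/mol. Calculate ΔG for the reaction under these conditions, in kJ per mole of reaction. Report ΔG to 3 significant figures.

E°cell = +0.793 − (−0.430) = +1.223 V; the balanced reaction transfers n = 2 electrons.
Here Q = [Fe2+(aq)] / [Ag+(aq)]^2 = 3.88×10^4 (log Q = 4.589), giving E = +1.223 − (0.0592/2)·(4.589) = +1.0872 V.
ΔG = −nFE = −(2)(96485)(+1.0872) J/mol = −210 kJ/mol.

−210 kJ/mol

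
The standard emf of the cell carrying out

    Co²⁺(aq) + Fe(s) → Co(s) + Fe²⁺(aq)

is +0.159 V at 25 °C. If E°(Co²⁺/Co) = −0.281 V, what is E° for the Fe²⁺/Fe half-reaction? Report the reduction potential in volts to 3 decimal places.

−0.440 V

In the reaction as written the Co²⁺/Co couple is reduced (cathode) and Fe²⁺/Fe is oxidized (anode), so E°cell = E°(Co²⁺/Co) − E°(Fe²⁺/Fe).
E°(Fe²⁺/Fe) = E°(cathode) − E°cell = −0.281 − (+0.159) = −0.440 V.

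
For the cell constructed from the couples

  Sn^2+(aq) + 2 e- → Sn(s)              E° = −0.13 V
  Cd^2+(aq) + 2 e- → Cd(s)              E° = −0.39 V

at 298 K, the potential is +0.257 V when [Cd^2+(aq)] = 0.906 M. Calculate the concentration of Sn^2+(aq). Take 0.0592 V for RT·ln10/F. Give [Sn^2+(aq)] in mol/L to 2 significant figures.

With Sn²⁺/Sn at the cathode and Cd²⁺/Cd at the anode, E°cell = −0.13 − (−0.39) = +0.26 V (n = 2).
Since E = E° − (0.0592/n)·log Q, log Q = n(E° − E)/0.0592 = 0.101.
For Sn^2+(aq) + Cd(s) → Sn(s) + Cd^2+(aq), the reaction quotient is Q = [Cd^2+(aq)] / [Sn^2+(aq)].
Isolating [Sn^2+(aq)] in Q = 10^{0.101} yields log [Sn^2+(aq)] = −0.144, i.e. 0.72 M.

0.72 M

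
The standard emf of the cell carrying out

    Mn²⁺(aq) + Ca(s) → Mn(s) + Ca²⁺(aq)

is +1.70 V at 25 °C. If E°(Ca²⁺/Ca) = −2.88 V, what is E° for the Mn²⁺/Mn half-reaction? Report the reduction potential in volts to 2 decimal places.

In the reaction as written the Mn²⁺/Mn couple is reduced (cathode) and Ca²⁺/Ca is oxidized (anode), so E°cell = E°(Mn²⁺/Mn) − E°(Ca²⁺/Ca).
E°(Mn²⁺/Mn) = E°cell + E°(anode) = +1.70 + (−2.88) = −1.18 V.

−1.18 V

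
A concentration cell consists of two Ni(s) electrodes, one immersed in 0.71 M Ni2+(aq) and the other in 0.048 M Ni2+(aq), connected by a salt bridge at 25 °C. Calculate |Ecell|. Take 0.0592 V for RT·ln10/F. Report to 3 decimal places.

0.035 V

For a concentration cell E°cell = 0, since both electrodes use the same couple.
The compartment with the higher Ni2+(aq) concentration (0.71 M) acts as the cathode; ions are reduced there and produced at the dilute (0.048 M) anode.
With n = 2, Ecell = −(0.0592/2)·log([dilute]/[conc]) = −(0.0592/2)·log(0.048/0.71) = +0.035 V.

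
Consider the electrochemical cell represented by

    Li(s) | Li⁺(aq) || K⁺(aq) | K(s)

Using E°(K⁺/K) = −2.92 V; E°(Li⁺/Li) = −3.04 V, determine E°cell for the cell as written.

+0.12 V

By convention the left-hand electrode in cell notation is the anode (oxidation) and the right-hand electrode is the cathode (reduction).
E°cell = E°(right) − E°(left) = −2.92 − (−3.04) = +0.12 V.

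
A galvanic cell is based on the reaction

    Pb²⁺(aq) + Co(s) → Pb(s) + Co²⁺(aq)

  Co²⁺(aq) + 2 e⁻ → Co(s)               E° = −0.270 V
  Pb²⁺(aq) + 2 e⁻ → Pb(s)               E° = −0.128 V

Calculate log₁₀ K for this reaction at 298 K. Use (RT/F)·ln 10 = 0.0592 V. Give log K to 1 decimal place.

log K = 4.8

The Pb²⁺/Pb couple is reduced (cathode); E°cell = −0.128 − (−0.270) = +0.142 V with n = 2.
At equilibrium E = 0, so log K = nE°cell / 0.0592 = (2)(+0.142) / 0.0592 = 4.8.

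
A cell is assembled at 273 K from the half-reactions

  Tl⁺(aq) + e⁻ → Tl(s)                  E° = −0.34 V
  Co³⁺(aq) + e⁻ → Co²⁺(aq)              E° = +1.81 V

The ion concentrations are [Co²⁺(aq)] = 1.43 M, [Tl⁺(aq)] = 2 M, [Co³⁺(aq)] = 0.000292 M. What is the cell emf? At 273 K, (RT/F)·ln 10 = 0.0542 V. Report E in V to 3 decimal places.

The Co³⁺/Co²⁺ couple has the more positive E°, so it is the cathode; Tl⁺/Tl is the anode.
E°cell = +1.81 − (−0.34) = +2.15 V, with n = 1 electron transferred.
The balanced reaction is Co³⁺(aq) + Tl(s) → Co²⁺(aq) + Tl⁺(aq), so Q = ([Co²⁺(aq)]·[Tl⁺(aq)]) / [Co³⁺(aq)] = 9.79×10^3 and log Q = 3.991.
E = E° − (0.0542/n)·log Q = +2.15 − (0.0542/1)(3.991) = +1.934 V.

+1.934 V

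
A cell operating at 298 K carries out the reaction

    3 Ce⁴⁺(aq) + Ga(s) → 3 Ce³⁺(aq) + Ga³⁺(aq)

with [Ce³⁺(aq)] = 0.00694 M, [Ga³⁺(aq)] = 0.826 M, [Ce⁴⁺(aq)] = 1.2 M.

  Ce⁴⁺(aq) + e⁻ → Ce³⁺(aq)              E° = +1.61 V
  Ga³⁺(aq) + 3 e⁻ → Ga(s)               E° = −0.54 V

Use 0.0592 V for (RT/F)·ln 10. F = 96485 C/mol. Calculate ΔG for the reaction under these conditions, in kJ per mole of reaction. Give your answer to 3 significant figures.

The standard cell potential is +1.61 − (−0.54) = +2.15 V, with n = 3 electrons in the balanced equation.
Here Q = ([Ce³⁺(aq)]^3·[Ga³⁺(aq)]) / [Ce⁴⁺(aq)]^3 = 1.6×10^−7 (log Q = −6.796), giving E = +2.15 − (0.0592/3)·(−6.796) = +2.2841 V.
Then ΔG = −nFE = −3 × 96485 × +2.2841 J/mol = −661 kJ/mol.

−661 kJ/mol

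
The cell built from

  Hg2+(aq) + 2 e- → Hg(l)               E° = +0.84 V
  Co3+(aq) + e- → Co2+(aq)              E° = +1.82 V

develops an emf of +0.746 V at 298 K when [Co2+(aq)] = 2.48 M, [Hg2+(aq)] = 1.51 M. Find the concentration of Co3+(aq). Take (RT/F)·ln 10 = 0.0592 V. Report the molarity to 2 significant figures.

0.00034 M

The Co³⁺/Co²⁺ couple has the larger reduction potential, so it is the cathode: E°cell = +1.82 − (+0.84) = +0.98 V and n = 2.
From the Nernst equation, log Q = n(E° − E)/0.0592 = 2·(+0.98 − (+0.746))/0.0592 = 7.905.
Balancing electrons gives 2 Co3+(aq) + Hg(l) → 2 Co2+(aq) + Hg2+(aq); thus Q = ([Co2+(aq)]^2·[Hg2+(aq)]) / [Co3+(aq)]^2.
Isolating [Co3+(aq)] in Q = 10^{7.905} yields log [Co3+(aq)] = −3.469, i.e. 0.00034 M.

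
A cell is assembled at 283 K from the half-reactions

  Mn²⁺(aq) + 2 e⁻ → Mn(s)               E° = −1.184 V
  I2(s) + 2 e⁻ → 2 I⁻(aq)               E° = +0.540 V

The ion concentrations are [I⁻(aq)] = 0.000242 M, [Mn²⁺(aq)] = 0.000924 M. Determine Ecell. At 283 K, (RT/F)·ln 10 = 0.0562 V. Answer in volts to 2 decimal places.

Since E°(I₂/I⁻) > E°(Mn²⁺/Mn), I₂/I⁻ serves as the cathode.
The standard potential is +0.540 − (−1.184) = +1.724 V and the balanced reaction transfers n = 2 electrons.
The balanced reaction is I2(s) + Mn(s) → 2 I⁻(aq) + Mn²⁺(aq), so Q = [I⁻(aq)]^2·[Mn²⁺(aq)] = 5.41×10^−11 and log Q = −10.267.
E = E° − (0.0562/n)·log Q = +1.724 − (0.0562/2)(−10.267) = +2.01 V.

+2.01 V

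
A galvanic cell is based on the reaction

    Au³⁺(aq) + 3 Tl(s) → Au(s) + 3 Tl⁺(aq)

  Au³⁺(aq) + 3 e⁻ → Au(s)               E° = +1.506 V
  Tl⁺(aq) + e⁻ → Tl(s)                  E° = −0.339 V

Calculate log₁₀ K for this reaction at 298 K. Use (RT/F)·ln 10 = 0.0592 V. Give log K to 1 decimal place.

log K = 93.5

The Au³⁺/Au couple is reduced (cathode); E°cell = +1.506 − (−0.339) = +1.845 V with n = 3.
At equilibrium E = 0, so log K = nE°cell / 0.0592 = (3)(+1.845) / 0.0592 = 93.5.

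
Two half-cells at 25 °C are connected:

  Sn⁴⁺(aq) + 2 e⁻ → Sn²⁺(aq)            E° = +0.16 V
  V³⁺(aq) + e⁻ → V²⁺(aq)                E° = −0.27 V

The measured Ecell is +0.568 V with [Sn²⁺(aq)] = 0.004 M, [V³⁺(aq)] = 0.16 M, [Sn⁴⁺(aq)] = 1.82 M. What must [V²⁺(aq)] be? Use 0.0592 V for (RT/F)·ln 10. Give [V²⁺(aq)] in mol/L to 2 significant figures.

1.6 M

With Sn⁴⁺/Sn²⁺ at the cathode and V³⁺/V²⁺ at the anode, E°cell = +0.16 − (−0.27) = +0.43 V (n = 2).
Rearranging E = E° − (0.0592/n)·log Q gives log Q = 2(+0.43 − (+0.568))/0.0592 = −4.662.
The balanced reaction is Sn⁴⁺(aq) + 2 V²⁺(aq) → Sn²⁺(aq) + 2 V³⁺(aq), so Q = ([Sn²⁺(aq)]·[V³⁺(aq)]^2) / ([Sn⁴⁺(aq)]·[V²⁺(aq)]^2).
Isolating [V²⁺(aq)] in Q = 10^{−4.662} yields log [V²⁺(aq)] = 0.206, i.e. 1.6 M.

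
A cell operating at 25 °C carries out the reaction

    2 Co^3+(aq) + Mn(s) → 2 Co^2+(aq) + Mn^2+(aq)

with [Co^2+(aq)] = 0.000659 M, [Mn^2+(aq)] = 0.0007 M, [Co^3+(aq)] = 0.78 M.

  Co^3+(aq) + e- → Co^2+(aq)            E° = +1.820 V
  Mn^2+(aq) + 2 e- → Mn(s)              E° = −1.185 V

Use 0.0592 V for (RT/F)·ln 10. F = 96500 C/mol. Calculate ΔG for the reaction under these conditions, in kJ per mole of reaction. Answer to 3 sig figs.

The standard cell potential is +1.820 − (−1.185) = +3.005 V, with n = 2 electrons in the balanced equation.
The reaction quotient is ([Co^2+(aq)]^2·[Mn^2+(aq)]) / [Co^3+(aq)]^2 = 5×10^−10; by Nernst, E = +3.005 − (0.0592/2)(−9.301) = +3.2803 V.
Finally ΔG = −nFE = −(2)(96500 C/mol)(+3.2803 V) = −633 kJ/mol.

−633 kJ/mol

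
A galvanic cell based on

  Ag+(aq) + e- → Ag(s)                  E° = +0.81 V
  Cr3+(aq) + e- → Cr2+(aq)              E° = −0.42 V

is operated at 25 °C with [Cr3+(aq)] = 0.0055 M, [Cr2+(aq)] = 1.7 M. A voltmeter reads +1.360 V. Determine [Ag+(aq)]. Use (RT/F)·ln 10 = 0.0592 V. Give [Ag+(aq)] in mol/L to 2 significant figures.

The Ag⁺/Ag couple has the larger reduction potential, so it is the cathode: E°cell = +0.81 − (−0.42) = +1.23 V and n = 1.
Since E = E° − (0.0592/n)·log Q, log Q = n(E° − E)/0.0592 = −2.196.
For Ag+(aq) + Cr2+(aq) → Ag(s) + Cr3+(aq), the reaction quotient is Q = [Cr3+(aq)] / ([Ag+(aq)]·[Cr2+(aq)]).
Substituting the known concentrations and solving, log [Ag+(aq)] = −0.294 and [Ag+(aq)] = 0.51 M.

0.51 M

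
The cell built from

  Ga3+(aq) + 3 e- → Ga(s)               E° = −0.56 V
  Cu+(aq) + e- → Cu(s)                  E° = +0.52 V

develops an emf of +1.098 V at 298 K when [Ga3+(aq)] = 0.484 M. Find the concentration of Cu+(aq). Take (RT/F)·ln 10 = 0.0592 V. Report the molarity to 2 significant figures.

With Cu⁺/Cu at the cathode and Ga³⁺/Ga at the anode, E°cell = +0.52 − (−0.56) = +1.08 V (n = 3).
From the Nernst equation, log Q = n(E° − E)/0.0592 = 3·(+1.08 − (+1.098))/0.0592 = −0.912.
The balanced reaction is 3 Cu+(aq) + Ga(s) → 3 Cu(s) + Ga3+(aq), so Q = [Ga3+(aq)] / [Cu+(aq)]^3.
Solving for the unknown gives log [Cu+(aq)] = 0.199, so [Cu+(aq)] ≈ 1.6 M.

1.6 M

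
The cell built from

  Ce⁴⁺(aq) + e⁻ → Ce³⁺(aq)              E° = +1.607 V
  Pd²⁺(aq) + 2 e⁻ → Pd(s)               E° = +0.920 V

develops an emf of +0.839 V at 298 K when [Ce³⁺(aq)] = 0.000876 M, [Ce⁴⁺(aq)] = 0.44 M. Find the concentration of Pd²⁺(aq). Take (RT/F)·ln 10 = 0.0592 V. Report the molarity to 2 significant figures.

1.8 M

With Ce⁴⁺/Ce³⁺ at the cathode and Pd²⁺/Pd at the anode, E°cell = +1.607 − (+0.920) = +0.687 V (n = 2).
Since E = E° − (0.0592/n)·log Q, log Q = n(E° − E)/0.0592 = −5.135.
For 2 Ce⁴⁺(aq) + Pd(s) → 2 Ce³⁺(aq) + Pd²⁺(aq), the reaction quotient is Q = ([Ce³⁺(aq)]^2·[Pd²⁺(aq)]) / [Ce⁴⁺(aq)]^2.
Solving for the unknown gives log [Pd²⁺(aq)] = 0.267, so [Pd²⁺(aq)] ≈ 1.8 M.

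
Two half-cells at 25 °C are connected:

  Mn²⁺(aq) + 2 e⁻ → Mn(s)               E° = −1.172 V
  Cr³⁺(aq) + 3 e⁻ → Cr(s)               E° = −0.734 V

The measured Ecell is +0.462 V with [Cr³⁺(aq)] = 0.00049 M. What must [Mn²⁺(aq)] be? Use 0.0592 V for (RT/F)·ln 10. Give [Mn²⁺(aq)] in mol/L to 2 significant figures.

Cr³⁺/Cr is the cathode (higher E°); E°cell = −0.734 − (−1.172) = +0.438 V with n = 6.
Since E = E° − (0.0592/n)·log Q, log Q = n(E° − E)/0.0592 = −2.432.
Balancing electrons gives 2 Cr³⁺(aq) + 3 Mn(s) → 2 Cr(s) + 3 Mn²⁺(aq); thus Q = [Mn²⁺(aq)]^3 / [Cr³⁺(aq)]^2.
Isolating [Mn²⁺(aq)] in Q = 10^{−2.432} yields log [Mn²⁺(aq)] = −3.017, i.e. 0.00096 M.

0.00096 M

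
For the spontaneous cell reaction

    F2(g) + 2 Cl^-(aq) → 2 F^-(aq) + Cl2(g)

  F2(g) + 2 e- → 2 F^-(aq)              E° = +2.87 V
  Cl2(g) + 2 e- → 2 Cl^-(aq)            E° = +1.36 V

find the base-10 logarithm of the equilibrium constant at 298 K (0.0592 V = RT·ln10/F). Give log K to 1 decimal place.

The F₂/F⁻ couple is reduced (cathode); E°cell = +2.87 − (+1.36) = +1.51 V with n = 2.
At equilibrium E = 0, so log K = nE°cell / 0.0592 = (2)(+1.51) / 0.0592 = 51.0.

log K = 51.0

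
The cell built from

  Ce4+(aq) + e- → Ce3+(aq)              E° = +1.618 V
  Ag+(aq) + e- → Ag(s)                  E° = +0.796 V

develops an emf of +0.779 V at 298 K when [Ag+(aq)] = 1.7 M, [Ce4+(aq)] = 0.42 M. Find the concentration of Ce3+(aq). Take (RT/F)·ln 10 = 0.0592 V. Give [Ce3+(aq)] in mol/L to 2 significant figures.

1.3 M

Ce⁴⁺/Ce³⁺ is the cathode (higher E°); E°cell = +1.618 − (+0.796) = +0.822 V with n = 1.
From the Nernst equation, log Q = n(E° − E)/0.0592 = 1·(+0.822 − (+0.779))/0.0592 = 0.726.
The balanced reaction is Ce4+(aq) + Ag(s) → Ce3+(aq) + Ag+(aq), so Q = ([Ce3+(aq)]·[Ag+(aq)]) / [Ce4+(aq)].
Substituting the known concentrations and solving, log [Ce3+(aq)] = 0.119 and [Ce3+(aq)] = 1.3 M.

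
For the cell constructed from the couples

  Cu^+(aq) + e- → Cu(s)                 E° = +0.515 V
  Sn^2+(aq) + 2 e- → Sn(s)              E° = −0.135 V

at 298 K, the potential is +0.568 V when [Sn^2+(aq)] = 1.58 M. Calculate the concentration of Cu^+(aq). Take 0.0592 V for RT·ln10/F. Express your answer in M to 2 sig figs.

0.052 M

The Cu⁺/Cu couple has the larger reduction potential, so it is the cathode: E°cell = +0.515 − (−0.135) = +0.650 V and n = 2.
From the Nernst equation, log Q = n(E° − E)/0.0592 = 2·(+0.650 − (+0.568))/0.0592 = 2.770.
The balanced reaction is 2 Cu^+(aq) + Sn(s) → 2 Cu(s) + Sn^2+(aq), so Q = [Sn^2+(aq)] / [Cu^+(aq)]^2.
Solving for the unknown gives log [Cu^+(aq)] = −1.286, so [Cu^+(aq)] ≈ 0.052 M.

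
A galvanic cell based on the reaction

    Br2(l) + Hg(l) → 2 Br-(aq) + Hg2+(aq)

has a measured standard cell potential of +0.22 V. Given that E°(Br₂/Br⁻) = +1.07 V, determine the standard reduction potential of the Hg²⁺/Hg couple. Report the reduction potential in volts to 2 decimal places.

In the reaction as written the Br₂/Br⁻ couple is reduced (cathode) and Hg²⁺/Hg is oxidized (anode), so E°cell = E°(Br₂/Br⁻) − E°(Hg²⁺/Hg).
E°(Hg²⁺/Hg) = E°(cathode) − E°cell = +1.07 − (+0.22) = +0.85 V.

+0.85 V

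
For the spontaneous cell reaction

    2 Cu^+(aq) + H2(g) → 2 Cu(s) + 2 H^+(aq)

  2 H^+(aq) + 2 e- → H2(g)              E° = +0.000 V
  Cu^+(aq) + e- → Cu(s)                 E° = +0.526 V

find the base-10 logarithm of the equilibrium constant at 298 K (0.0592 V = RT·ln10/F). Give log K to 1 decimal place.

The Cu⁺/Cu couple is reduced (cathode); E°cell = +0.526 − (+0.000) = +0.526 V with n = 2.
At equilibrium E = 0, so log K = nE°cell / 0.0592 = (2)(+0.526) / 0.0592 = 17.8.

log K = 17.8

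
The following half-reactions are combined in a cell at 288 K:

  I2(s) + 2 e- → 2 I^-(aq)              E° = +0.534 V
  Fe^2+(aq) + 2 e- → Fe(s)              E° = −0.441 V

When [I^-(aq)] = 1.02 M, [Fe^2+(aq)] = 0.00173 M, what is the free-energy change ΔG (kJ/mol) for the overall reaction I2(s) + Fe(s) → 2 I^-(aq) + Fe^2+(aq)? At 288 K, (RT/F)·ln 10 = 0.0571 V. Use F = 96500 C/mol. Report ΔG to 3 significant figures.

With I₂/I⁻ reduced at the cathode, E°cell = +0.534 − (−0.441) = +0.975 V and n = 2.
The reaction quotient is [I^-(aq)]^2·[Fe^2+(aq)] = 0.0018; by Nernst, E = +0.975 − (0.0571/2)(−2.745) = +1.0534 V.
ΔG = −nFE = −(2)(96500)(+1.0534) J/mol = −203 kJ/mol.

−203 kJ/mol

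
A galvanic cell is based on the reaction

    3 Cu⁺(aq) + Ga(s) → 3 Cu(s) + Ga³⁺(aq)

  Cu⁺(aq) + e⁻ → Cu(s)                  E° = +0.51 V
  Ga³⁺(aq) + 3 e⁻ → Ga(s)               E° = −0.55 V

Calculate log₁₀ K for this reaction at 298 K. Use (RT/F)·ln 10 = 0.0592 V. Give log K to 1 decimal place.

log K = 53.7

The Cu⁺/Cu couple is reduced (cathode); E°cell = +0.51 − (−0.55) = +1.06 V with n = 3.
At equilibrium E = 0, so log K = nE°cell / 0.0592 = (3)(+1.06) / 0.0592 = 53.7.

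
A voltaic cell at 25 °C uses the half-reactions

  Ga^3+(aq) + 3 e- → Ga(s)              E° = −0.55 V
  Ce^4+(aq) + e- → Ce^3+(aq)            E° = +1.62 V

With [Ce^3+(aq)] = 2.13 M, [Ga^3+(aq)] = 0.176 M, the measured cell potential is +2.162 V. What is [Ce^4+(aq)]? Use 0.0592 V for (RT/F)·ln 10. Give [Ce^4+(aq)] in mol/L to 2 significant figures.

The Ce⁴⁺/Ce³⁺ couple has the larger reduction potential, so it is the cathode: E°cell = +1.62 − (−0.55) = +2.17 V and n = 3.
From the Nernst equation, log Q = n(E° − E)/0.0592 = 3·(+2.17 − (+2.162))/0.0592 = 0.405.
Balancing electrons gives 3 Ce^4+(aq) + Ga(s) → 3 Ce^3+(aq) + Ga^3+(aq); thus Q = ([Ce^3+(aq)]^3·[Ga^3+(aq)]) / [Ce^4+(aq)]^3.
Isolating [Ce^4+(aq)] in Q = 10^{0.405} yields log [Ce^4+(aq)] = −0.058, i.e. 0.87 M.

0.87 M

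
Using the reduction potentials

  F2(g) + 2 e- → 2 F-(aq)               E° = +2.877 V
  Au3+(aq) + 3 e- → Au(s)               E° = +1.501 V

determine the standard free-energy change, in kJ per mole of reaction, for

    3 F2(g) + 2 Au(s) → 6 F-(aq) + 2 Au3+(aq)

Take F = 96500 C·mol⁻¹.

In the reaction as written F2(g) is reduced, so the F₂/F⁻ couple is the cathode and Au³⁺/Au is the anode.
E°cell = +2.877 − (+1.501) = +1.376 V; balancing electrons gives n = 6.
ΔG° = −nFE°cell = −(6)(96500)(+1.376) J/mol = −797 kJ/mol.

−797 kJ/mol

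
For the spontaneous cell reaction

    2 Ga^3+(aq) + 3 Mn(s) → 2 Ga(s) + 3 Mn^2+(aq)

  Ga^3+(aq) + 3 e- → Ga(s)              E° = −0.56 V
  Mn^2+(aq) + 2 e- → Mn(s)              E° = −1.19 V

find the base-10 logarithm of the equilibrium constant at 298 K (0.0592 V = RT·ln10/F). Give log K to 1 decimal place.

log K = 63.9

The Ga³⁺/Ga couple is reduced (cathode); E°cell = −0.56 − (−1.19) = +0.63 V with n = 6.
At equilibrium E = 0, so log K = nE°cell / 0.0592 = (6)(+0.63) / 0.0592 = 63.9.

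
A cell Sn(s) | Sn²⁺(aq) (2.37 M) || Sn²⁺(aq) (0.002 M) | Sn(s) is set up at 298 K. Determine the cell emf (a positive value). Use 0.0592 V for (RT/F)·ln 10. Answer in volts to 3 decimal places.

For a concentration cell E°cell = 0, since both electrodes use the same couple.
The compartment with the higher Sn²⁺(aq) concentration (2.37 M) acts as the cathode; ions are reduced there and produced at the dilute (0.002 M) anode.
With n = 2, Ecell = −(0.0592/2)·log([dilute]/[conc]) = −(0.0592/2)·log(0.002/2.37) = +0.091 V.

0.091 V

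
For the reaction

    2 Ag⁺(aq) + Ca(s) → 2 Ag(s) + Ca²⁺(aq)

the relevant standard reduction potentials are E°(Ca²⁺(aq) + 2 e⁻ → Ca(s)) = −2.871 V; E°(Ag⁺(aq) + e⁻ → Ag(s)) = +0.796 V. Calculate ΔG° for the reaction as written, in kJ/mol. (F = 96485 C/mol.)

−708 kJ/mol

In the reaction as written Ag⁺(aq) is reduced, so the Ag⁺/Ag couple is the cathode and Ca²⁺/Ca is the anode.
E°cell = +0.796 − (−2.871) = +3.667 V; balancing electrons gives n = 2.
ΔG° = −nFE°cell = −(2)(96485)(+3.667) J/mol = −708 kJ/mol.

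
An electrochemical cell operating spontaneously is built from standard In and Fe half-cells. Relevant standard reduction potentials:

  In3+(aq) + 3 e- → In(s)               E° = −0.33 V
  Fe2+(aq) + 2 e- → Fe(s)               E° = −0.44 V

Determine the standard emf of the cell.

The In³⁺/In couple has the higher E°, so In ion is reduced (cathode) and Fe is oxidized (anode).
E°cell = E°(cathode) − E°(anode) = −0.33 − (−0.44) = +0.11 V.

+0.11 V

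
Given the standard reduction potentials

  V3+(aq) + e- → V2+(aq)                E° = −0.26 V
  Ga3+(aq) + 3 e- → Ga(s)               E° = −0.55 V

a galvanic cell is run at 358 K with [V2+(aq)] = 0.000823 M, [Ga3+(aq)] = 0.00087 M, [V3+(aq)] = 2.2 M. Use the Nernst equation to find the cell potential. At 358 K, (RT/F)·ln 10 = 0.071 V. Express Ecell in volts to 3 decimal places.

The V³⁺/V²⁺ couple has the more positive E°, so it is the cathode; Ga³⁺/Ga is the anode.
The standard potential is −0.26 − (−0.55) = +0.29 V and the balanced reaction transfers n = 3 electrons.
The balanced reaction is 3 V3+(aq) + Ga(s) → 3 V2+(aq) + Ga3+(aq), so Q = ([V2+(aq)]^3·[Ga3+(aq)]) / [V3+(aq)]^3 = 4.55×10^−14 and log Q = −13.342.
E = E° − (0.071/n)·log Q = +0.29 − (0.071/3)(−13.342) = +0.606 V.

+0.606 V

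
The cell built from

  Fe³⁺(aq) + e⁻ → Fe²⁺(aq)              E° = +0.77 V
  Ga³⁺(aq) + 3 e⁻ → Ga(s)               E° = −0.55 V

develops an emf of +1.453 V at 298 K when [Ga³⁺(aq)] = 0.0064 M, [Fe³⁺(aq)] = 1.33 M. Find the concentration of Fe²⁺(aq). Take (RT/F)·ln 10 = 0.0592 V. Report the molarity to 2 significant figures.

0.041 M

The Fe³⁺/Fe²⁺ couple has the larger reduction potential, so it is the cathode: E°cell = +0.77 − (−0.55) = +1.32 V and n = 3.
Rearranging E = E° − (0.0592/n)·log Q gives log Q = 3(+1.32 − (+1.453))/0.0592 = −6.740.
The balanced reaction is 3 Fe³⁺(aq) + Ga(s) → 3 Fe²⁺(aq) + Ga³⁺(aq), so Q = ([Fe²⁺(aq)]^3·[Ga³⁺(aq)]) / [Fe³⁺(aq)]^3.
Substituting the known concentrations and solving, log [Fe²⁺(aq)] = −1.392 and [Fe²⁺(aq)] = 0.041 M.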